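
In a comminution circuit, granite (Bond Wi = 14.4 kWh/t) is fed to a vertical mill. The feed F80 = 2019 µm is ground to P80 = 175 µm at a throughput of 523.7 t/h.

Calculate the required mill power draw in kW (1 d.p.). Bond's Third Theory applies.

P = 4022.3 kW

W = 10 Wi / √P80 − 10 Wi / √F80
W = 10·14.4·(1/√175 − 1/√2019) = 10·14.4·(0.053338) = 7.6806 kWh/t
P_mill = W·ṁ = 7.6806·523.7 = 4022.3 kW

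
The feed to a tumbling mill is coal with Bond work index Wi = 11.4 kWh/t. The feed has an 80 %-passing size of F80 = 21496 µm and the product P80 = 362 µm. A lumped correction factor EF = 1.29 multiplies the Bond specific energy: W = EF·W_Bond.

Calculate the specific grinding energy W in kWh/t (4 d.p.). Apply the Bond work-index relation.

W = 10·Wi·(P80^(-½) − F80^(-½))
1/√362 = 0.052559;  1/√21496 = 0.006821
W = 10·11.4·(0.052559 − 0.006821) = 5.2142 kWh/t
With EF = 1.29: W = 5.2142·1.29 = 6.7263 kWh/t

W = 6.7263 kWh/t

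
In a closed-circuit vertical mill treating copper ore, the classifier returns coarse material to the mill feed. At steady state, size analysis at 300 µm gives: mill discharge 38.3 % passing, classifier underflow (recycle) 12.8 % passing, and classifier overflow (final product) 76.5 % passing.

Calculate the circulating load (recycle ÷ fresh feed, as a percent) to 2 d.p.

CL = 149.80 %

Two-product formula at 300 µm:
(1+r)·d = r·u + o ⇒ r = (o−d)/(d−u)
r = (76.5 − 38.3)/(38.3 − 12.8) = 38.2/25.5 = 1.4980
CL = 100·r = 149.80 %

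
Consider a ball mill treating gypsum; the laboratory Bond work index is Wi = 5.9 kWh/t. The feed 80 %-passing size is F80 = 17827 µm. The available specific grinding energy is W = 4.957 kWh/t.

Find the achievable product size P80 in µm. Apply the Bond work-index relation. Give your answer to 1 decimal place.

W = 10 Wi / √P80 − 10 Wi / √F80
1/√P80 = 1/√F80 + W/(10·Wi)
  = 4.9570/(10·5.9) + 1/√17827 = 0.084017 + 0.007490 = 0.091507
P80 = (1/0.091507)² = 10.9282² = 119.43 µm

P80 = 119.4 µm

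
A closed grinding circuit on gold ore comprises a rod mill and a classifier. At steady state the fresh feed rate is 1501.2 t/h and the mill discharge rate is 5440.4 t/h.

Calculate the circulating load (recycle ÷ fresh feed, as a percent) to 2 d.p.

CL = 262.40 %

Mill node: discharge = fresh + recycle.
R = M − F = 5440.4 − 1501.2 = 3939.2 t/h
CL = 100·R/F = 100·3939.2/1501.2 = 262.40 %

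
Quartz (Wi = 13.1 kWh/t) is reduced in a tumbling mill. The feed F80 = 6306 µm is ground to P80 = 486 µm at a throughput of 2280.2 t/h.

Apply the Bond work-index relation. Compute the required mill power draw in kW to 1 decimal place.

P = 9788.0 kW

Bond:  W = 10 Wi (1/√P − 1/√F)
W = 10·13.1·(1/√486 − 1/√6306) = 10·13.1·(0.032768) = 4.2926 kWh/t
P_mill = W·ṁ = 4.2926·2280.2 = 9788.0 kW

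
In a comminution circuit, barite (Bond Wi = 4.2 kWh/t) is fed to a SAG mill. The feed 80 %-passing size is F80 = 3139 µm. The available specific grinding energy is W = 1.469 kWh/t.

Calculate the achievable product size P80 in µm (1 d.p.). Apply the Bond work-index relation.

P80 = 358.4 µm

Bond: W = 10·Wi·(1/√P80 − 1/√F80)
P80^(−½) = W/(10 Wi) + F80^(−½)
  = 1.4690/(10·4.2) + 1/√3139 = 0.034976 + 0.017849 = 0.052825
P80 = (1/0.052825)² = 18.9305² = 358.36 µm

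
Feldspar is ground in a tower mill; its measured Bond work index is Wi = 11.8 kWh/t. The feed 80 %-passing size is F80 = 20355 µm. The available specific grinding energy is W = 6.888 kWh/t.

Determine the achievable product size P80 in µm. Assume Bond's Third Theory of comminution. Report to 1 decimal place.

W_Bond = 10·Wi·(1/√P₈₀ − 1/√F₈₀)
⇒ 1/√P80 = W/(10 Wi) + 1/√F80
  = 6.8880/(10·11.8) + 1/√20355 = 0.058373 + 0.007009 = 0.065382
P80 = (1/0.065382)² = 15.2947² = 233.93 µm

P80 = 233.9 µm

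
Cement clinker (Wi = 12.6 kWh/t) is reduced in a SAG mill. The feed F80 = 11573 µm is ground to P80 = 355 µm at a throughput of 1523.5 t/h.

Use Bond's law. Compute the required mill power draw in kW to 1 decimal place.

W = 10 Wi (P80^-0.5 − F80^-0.5)
W = 10·12.6·(1/√355 − 1/√11573) = 10·12.6·(0.043779) = 5.5161 kWh/t
P = W·T = 5.5161·1523.5 = 8403.8 kW

P = 8403.8 kW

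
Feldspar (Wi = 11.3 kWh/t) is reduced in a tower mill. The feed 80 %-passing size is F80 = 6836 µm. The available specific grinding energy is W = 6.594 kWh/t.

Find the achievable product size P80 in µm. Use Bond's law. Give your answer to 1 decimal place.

P80 = 201.5 µm

W = 10 Wi / √P80 − 10 Wi / √F80
P80^-0.5 = F80^-0.5 + W/(10 Wi)
  = 6.5940/(10·11.3) + 1/√6836 = 0.058354 + 0.012095 = 0.070449
P80 = (1/0.070449)² = 14.1947² = 201.49 µm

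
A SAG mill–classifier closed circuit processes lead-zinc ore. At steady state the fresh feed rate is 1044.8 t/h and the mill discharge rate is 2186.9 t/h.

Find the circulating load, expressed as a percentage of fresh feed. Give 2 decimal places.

Steady state: M = F + R.
R = M − F = 2186.9 − 1044.8 = 1142.1 t/h
CL = 100·R/F = 100·1142.1/1044.8 = 109.31 %

CL = 109.31 %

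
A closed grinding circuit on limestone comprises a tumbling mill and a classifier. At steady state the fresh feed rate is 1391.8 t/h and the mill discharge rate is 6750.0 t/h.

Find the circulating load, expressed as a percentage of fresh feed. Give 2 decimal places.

CL = 384.98 %

Steady state: M = F + R.
R = M − F = 6750.0 − 1391.8 = 5358.2 t/h
CL = 100·R/F = 100·5358.2/1391.8 = 384.98 %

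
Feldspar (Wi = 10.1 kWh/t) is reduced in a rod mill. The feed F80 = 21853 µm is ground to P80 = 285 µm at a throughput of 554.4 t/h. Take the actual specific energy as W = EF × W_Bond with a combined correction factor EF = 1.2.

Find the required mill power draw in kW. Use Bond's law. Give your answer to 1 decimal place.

W = 10 Wi (1/√P80 − 1/√F80)  [Bond]
W = 10·10.1·(1/√285 − 1/√21853) = 10·10.1·(0.052470) = 5.2995 kWh/t
Apply correction: 5.2995 × 1.2 = 6.3594 kWh/t
P = W·T = 6.3594·554.4 = 3525.6 kW

P = 3525.6 kW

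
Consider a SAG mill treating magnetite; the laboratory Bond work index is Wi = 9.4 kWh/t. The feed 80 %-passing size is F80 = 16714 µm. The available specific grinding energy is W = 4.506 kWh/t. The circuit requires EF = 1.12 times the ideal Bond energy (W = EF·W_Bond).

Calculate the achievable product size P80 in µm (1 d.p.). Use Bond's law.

W = 10·Wi·[P80^(−½) − F80^(−½)]
W_Bond = W / EF = 4.506 / 1.12 = 4.0232 kWh/t
⇒ 1/√P80 = W_Bond/(10 Wi) + 1/√F80
  = 4.0232/(10·9.4) + 1/√16714 = 0.042800 + 0.007735 = 0.050535
P80 = (1/0.050535)² = 19.7882² = 391.57 µm

P80 = 391.6 µm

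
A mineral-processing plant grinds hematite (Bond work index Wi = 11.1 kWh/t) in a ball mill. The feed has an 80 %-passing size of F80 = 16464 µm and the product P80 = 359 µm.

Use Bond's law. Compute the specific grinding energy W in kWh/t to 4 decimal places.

W = 4.9933 kWh/t

W = 10 Wi (1/√P80 − 1/√F80)  [Bond]
1/√359 = 0.052778;  1/√16464 = 0.007793
W = 10·11.1·(0.052778 − 0.007793) = 4.9933 kWh/t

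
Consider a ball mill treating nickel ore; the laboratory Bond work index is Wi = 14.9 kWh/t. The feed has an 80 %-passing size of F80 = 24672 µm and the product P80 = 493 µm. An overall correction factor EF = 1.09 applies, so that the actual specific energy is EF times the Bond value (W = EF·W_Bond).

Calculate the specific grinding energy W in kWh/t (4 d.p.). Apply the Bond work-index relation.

Bond: W = 10·Wi·(1/√P80 − 1/√F80)
1/√493 = 0.045038;  1/√24672 = 0.006366
W = 10·14.9·(0.045038 − 0.006366) = 5.7620 kWh/t
Corrected W = EF·W_Bond = 1.09·5.7620 = 6.2806 kWh/t

W = 6.2806 kWh/t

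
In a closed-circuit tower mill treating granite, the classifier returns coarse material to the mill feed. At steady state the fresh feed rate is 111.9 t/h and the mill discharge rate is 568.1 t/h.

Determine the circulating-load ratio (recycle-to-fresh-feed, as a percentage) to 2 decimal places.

CL = 407.69 %

Steady state: M = F + R.
R = M − F = 568.1 − 111.9 = 456.2 t/h
CL = 100·R/F = 100·456.2/111.9 = 407.69 %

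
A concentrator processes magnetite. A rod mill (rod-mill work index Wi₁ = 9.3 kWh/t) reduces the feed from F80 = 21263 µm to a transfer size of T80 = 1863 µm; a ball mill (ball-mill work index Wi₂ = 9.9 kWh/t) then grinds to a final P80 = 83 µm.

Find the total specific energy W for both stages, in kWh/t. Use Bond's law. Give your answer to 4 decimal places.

W = 10·Wi·[P80^(−½) − F80^(−½)]
Stage 1 (21263→1863 µm, Wi₁=9.3): W₁ = 10·9.3·(0.023168 − 0.006858) = 1.5169 kWh/t
Stage 2 (1863→83 µm, Wi₂=9.9): W₂ = 10·9.9·(0.109764 − 0.023168) = 8.5730 kWh/t
W = W₁ + W₂ = 1.5169 + 8.5730 = 10.0899 kWh/t

W = 10.0899 kWh/t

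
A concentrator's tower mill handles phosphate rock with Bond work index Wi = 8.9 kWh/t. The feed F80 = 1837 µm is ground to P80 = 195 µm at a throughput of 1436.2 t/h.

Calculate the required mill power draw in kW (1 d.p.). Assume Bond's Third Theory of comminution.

Bond:  W = 10 Wi (1/√P − 1/√F)
W = 10·8.9·(1/√195 − 1/√1837) = 10·8.9·(0.048280) = 4.2969 kWh/t
P_mill = W·ṁ = 4.2969·1436.2 = 6171.2 kW

P = 6171.2 kW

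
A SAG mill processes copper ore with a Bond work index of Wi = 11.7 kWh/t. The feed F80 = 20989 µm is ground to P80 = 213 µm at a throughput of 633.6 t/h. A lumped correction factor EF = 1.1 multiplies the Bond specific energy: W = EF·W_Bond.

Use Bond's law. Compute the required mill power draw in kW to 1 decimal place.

P = 5024.5 kW

W = 10 Wi (P80^-0.5 − F80^-0.5)
W = 10·11.7·(1/√213 − 1/√20989) = 10·11.7·(0.061616) = 7.2091 kWh/t
W_actual = 1.1 × 7.2091 = 7.9300 kWh/t
P_mill = W·ṁ = 7.9300·633.6 = 5024.5 kW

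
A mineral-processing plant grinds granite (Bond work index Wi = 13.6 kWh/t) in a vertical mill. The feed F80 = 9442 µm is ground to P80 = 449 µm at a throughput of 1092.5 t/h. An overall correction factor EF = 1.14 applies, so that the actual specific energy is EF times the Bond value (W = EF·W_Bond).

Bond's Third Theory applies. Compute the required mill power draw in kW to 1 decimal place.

Bond:  W = 10 Wi (1/√P − 1/√F)
W = 10·13.6·(1/√449 − 1/√9442) = 10·13.6·(0.036902) = 5.0186 kWh/t
W_actual = 1.14 × 5.0186 = 5.7212 kWh/t
P = W·T = 5.7212·1092.5 = 6250.4 kW

P = 6250.4 kW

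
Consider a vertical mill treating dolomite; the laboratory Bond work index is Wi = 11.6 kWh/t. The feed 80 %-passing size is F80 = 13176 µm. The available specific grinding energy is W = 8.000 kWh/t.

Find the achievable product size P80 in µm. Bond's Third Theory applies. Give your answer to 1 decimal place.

P80 = 165.7 µm

W_Bond = 10·Wi·(1/√P₈₀ − 1/√F₈₀)
1/√P80 = 1/√F80 + W/(10·Wi)
  = 8.0000/(10·11.6) + 1/√13176 = 0.068966 + 0.008712 = 0.077677
P80 = (1/0.077677)² = 12.8738² = 165.73 µm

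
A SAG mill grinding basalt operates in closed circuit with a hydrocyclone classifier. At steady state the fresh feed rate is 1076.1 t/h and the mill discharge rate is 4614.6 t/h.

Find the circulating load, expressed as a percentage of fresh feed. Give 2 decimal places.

CL = 328.83 %

Steady state: M = F + R.
R = M − F = 4614.6 − 1076.1 = 3538.5 t/h
CL = 100·R/F = 100·3538.5/1076.1 = 328.83 %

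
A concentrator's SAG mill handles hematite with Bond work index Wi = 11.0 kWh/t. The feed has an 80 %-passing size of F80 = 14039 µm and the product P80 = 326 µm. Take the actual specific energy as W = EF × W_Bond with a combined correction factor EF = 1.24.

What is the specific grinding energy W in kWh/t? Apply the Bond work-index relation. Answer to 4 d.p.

W = 10·Wi·(P80^(-½) − F80^(-½))
1/√326 = 0.055385;  1/√14039 = 0.008440
W = 10·11.0·(0.055385 − 0.008440) = 5.1640 kWh/t
W_actual = 1.24 × 5.1640 = 6.4033 kWh/t

W = 6.4033 kWh/t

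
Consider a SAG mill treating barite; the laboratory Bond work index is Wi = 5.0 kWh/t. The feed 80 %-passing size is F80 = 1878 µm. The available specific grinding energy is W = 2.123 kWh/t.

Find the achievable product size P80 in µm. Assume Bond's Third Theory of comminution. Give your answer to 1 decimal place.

P80 = 232.8 µm

W = 10 Wi / √P80 − 10 Wi / √F80
P80^(−½) = W/(10 Wi) + F80^(−½)
  = 2.1230/(10·5.0) + 1/√1878 = 0.042460 + 0.023076 = 0.065536
P80 = (1/0.065536)² = 15.2589² = 232.83 µm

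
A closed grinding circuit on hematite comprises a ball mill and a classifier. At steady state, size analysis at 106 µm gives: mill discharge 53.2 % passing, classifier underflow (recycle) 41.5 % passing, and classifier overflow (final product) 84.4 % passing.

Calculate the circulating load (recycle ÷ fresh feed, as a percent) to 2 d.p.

CL = 266.67 %

Balance %-passing 106 µm (r = R/F):
r = (o − d)/(d − u)
r = (84.4 − 53.2)/(53.2 − 41.5) = 31.2/11.7 = 2.6667
CL = 100·r = 266.67 %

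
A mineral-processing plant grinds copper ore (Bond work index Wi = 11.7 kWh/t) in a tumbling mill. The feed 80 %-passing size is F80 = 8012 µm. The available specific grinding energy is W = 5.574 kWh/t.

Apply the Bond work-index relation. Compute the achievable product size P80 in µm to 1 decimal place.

W = 10 Wi / √P80 − 10 Wi / √F80
1/√P80 = 1/√F80 + W/(10·Wi)
  = 5.5740/(10·11.7) + 1/√8012 = 0.047641 + 0.011172 = 0.058813
P80 = (1/0.058813)² = 17.0030² = 289.10 µm

P80 = 289.1 µm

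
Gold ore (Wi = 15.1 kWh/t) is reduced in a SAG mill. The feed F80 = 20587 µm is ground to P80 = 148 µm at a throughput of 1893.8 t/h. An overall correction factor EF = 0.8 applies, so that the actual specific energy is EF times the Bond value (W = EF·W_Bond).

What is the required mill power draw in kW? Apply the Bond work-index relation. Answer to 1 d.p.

Bond:  W = 10 Wi (1/√P − 1/√F)
W = 10·15.1·(1/√148 − 1/√20587) = 10·15.1·(0.075230) = 11.3597 kWh/t
Apply correction: 11.3597 × 0.8 = 9.0878 kWh/t
Mill draw = 9.0878 × 1893.8 = 17210.4 kW

P = 17210.4 kW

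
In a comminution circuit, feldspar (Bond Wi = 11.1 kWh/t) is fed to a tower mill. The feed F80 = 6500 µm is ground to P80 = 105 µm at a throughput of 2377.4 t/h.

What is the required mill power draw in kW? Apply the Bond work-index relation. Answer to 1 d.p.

P = 22480.0 kW

Bond:  W = 10 Wi (1/√P − 1/√F)
W = 10·11.1·(1/√105 − 1/√6500) = 10·11.1·(0.085187) = 9.4557 kWh/t
P_mill = W·ṁ = 9.4557·2377.4 = 22480.0 kW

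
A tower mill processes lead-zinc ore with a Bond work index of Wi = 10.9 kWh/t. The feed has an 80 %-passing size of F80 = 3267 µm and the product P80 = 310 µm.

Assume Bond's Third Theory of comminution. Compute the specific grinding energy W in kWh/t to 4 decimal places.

W = 4.2838 kWh/t

W = 10 Wi / √P80 − 10 Wi / √F80
1/√310 = 0.056796;  1/√3267 = 0.017495
W = 10·10.9·(0.056796 − 0.017495) = 4.2838 kWh/t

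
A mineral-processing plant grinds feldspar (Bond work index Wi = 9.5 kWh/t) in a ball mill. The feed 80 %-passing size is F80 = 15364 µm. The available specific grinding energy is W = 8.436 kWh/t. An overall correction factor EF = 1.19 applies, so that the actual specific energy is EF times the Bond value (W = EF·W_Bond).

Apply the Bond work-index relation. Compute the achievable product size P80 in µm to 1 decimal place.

W_Bond = 10·Wi·(1/√P₈₀ − 1/√F₈₀)
W_Bond = W / EF = 8.436 / 1.19 = 7.0891 kWh/t
P80^-0.5 = F80^-0.5 + W_Bond/(10 Wi)
  = 7.0891/(10·9.5) + 1/√15364 = 0.074622 + 0.008068 = 0.082690
P80 = (1/0.082690)² = 12.0934² = 146.25 µm

P80 = 146.3 µm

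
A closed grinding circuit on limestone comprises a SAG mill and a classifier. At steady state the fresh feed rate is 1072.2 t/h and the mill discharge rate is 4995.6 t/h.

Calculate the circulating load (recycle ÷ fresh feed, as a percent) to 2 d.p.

CL = 365.92 %

Steady state: M = F + R.
R = M − F = 4995.6 − 1072.2 = 3923.4 t/h
CL = 100·R/F = 100·3923.4/1072.2 = 365.92 %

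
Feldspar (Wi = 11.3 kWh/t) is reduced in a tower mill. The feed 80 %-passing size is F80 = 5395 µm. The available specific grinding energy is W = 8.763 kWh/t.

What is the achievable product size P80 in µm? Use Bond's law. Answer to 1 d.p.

W = 10·Wi·(P80^(-½) − F80^(-½))
P80^-0.5 = F80^-0.5 + W/(10 Wi)
  = 8.7630/(10·11.3) + 1/√5395 = 0.077549 + 0.013615 = 0.091163
P80 = (1/0.091163)² = 10.9693² = 120.33 µm

P80 = 120.3 µm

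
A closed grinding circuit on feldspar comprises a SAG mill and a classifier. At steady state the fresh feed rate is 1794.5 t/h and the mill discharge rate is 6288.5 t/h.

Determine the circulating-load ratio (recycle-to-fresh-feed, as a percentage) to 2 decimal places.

CL = 250.43 %

Discharge = new feed + return, hence
R = M − F = 6288.5 − 1794.5 = 4494.0 t/h
CL = 100·R/F = 100·4494.0/1794.5 = 250.43 %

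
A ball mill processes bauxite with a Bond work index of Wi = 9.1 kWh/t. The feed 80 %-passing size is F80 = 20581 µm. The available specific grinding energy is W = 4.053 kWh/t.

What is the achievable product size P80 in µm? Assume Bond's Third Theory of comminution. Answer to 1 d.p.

W = 10·Wi·(P80^(-½) − F80^(-½))
P80^-0.5 = F80^-0.5 + W/(10 Wi)
  = 4.0530/(10·9.1) + 1/√20581 = 0.044538 + 0.006971 = 0.051509
P80 = (1/0.051509)² = 19.4141² = 376.91 µm

P80 = 376.9 µm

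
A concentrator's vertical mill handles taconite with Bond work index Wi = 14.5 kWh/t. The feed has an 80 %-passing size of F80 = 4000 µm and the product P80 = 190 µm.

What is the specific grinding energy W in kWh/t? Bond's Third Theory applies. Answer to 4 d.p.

Bond: W = 10·Wi·(1/√P80 − 1/√F80)
1/√190 = 0.072548;  1/√4000 = 0.015811
W = 10·14.5·(0.072548 − 0.015811) = 8.2268 kWh/t

W = 8.2268 kWh/t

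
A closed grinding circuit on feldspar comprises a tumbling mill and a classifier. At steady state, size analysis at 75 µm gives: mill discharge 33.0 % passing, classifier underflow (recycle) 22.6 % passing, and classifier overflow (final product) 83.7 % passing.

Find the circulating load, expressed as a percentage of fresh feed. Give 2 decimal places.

Two-product formula at 75 µm:
d + r·d = r·u + o → r(d−u) = o−d
r = (83.7 − 33.0)/(33.0 − 22.6) = 50.7/10.4 = 4.8750
CL = 100·r = 487.50 %

CL = 487.50 %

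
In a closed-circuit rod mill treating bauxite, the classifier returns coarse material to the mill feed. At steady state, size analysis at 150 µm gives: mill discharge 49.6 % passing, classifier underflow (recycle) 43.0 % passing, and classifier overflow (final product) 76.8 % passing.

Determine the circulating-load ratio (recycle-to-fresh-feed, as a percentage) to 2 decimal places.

Balance %-passing 150 µm (r = R/F):
d + r·d = r·u + o → r(d−u) = o−d
r = (76.8 − 49.6)/(49.6 − 43.0) = 27.2/6.6 = 4.1212
CL = 100·r = 412.12 %

CL = 412.12 %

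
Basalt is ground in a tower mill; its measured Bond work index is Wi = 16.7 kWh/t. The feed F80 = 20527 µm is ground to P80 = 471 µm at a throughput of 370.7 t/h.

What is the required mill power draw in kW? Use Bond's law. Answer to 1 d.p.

W = 10·Wi·[P80^(−½) − F80^(−½)]
W = 10·16.7·(1/√471 − 1/√20527) = 10·16.7·(0.039098) = 6.5293 kWh/t
P_mill = W·ṁ = 6.5293·370.7 = 2420.4 kW

P = 2420.4 kW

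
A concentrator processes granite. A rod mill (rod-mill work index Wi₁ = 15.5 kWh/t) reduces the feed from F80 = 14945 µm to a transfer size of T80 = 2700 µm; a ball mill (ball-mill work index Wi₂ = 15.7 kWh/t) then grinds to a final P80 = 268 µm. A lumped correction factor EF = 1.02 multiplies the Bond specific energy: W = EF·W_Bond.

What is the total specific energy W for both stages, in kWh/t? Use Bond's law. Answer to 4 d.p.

W_Bond = 10·Wi·(1/√P₈₀ − 1/√F₈₀)
Stage 1 (14945→2700 µm, Wi₁=15.5): W₁ = 10·15.5·(0.019245 − 0.008180) = 1.7151 kWh/t
Stage 2 (2700→268 µm, Wi₂=15.7): W₂ = 10·15.7·(0.061085 − 0.019245) = 6.5688 kWh/t
W = W₁ + W₂ = 1.7151 + 6.5688 = 8.2839 kWh/t
Corrected W = EF·W_Bond = 1.02·8.2839 = 8.4496 kWh/t

W = 8.4496 kWh/t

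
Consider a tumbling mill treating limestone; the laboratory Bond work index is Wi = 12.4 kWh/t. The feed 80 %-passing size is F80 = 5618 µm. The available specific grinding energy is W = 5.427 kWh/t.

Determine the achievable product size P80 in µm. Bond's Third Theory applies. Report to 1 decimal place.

W = 10·Wi·[P80^(−½) − F80^(−½)]
⇒ 1/√P80 = W/(10·Wi) + 1/√F80
  = 5.4270/(10·12.4) + 1/√5618 = 0.043766 + 0.013342 = 0.057108
P80 = (1/0.057108)² = 17.5108² = 306.63 µm

P80 = 306.6 µm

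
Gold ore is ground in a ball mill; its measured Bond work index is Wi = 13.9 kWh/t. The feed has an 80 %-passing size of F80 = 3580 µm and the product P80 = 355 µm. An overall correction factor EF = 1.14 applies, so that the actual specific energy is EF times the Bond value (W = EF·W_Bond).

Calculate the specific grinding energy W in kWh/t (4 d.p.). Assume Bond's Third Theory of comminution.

W = 5.7618 kWh/t

W = 10·Wi·(P80^(-½) − F80^(-½))
1/√355 = 0.053074;  1/√3580 = 0.016713
W = 10·13.9·(0.053074 − 0.016713) = 5.0542 kWh/t
With EF = 1.14: W = 5.0542·1.14 = 5.7618 kWh/t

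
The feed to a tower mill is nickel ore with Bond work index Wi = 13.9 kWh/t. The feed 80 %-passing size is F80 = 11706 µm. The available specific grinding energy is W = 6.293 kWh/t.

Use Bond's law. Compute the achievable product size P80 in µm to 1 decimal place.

P80 = 336.5 µm

W = 10·Wi·[P80^(−½) − F80^(−½)]
P80^-0.5 = F80^-0.5 + W/(10 Wi)
  = 6.2930/(10·13.9) + 1/√11706 = 0.045273 + 0.009243 = 0.054516
P80 = (1/0.054516)² = 18.3432² = 336.47 µm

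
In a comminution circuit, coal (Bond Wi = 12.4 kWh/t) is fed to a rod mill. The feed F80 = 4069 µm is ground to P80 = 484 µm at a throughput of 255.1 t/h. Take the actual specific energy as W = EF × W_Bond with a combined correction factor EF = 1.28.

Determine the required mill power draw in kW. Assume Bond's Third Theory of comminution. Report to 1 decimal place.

Bond: W = 10·Wi·(1/√P80 − 1/√F80)
W = 10·12.4·(1/√484 − 1/√4069) = 10·12.4·(0.029778) = 3.6924 kWh/t
With EF = 1.28: W = 3.6924·1.28 = 4.7263 kWh/t
Power = W × throughput = 4.7263 kWh/t × 255.1 t/h = 1205.7 kW

P = 1205.7 kW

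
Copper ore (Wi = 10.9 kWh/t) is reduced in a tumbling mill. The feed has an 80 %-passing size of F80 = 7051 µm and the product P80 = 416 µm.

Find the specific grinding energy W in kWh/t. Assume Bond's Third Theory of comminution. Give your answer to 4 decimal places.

W_Bond = 10·Wi·(1/√P₈₀ − 1/√F₈₀)
1/√416 = 0.049029;  1/√7051 = 0.011909
W = 10·10.9·(0.049029 − 0.011909) = 4.0461 kWh/t

W = 4.0461 kWh/t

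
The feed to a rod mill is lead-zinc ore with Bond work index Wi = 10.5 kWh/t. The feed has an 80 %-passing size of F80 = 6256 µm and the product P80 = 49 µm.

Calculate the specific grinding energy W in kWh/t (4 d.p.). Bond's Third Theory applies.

W = 13.6725 kWh/t

W_Bond = 10·Wi·(1/√P₈₀ − 1/√F₈₀)
1/√49 = 0.142857;  1/√6256 = 0.012643
W = 10·10.5·(0.142857 − 0.012643) = 13.6725 kWh/t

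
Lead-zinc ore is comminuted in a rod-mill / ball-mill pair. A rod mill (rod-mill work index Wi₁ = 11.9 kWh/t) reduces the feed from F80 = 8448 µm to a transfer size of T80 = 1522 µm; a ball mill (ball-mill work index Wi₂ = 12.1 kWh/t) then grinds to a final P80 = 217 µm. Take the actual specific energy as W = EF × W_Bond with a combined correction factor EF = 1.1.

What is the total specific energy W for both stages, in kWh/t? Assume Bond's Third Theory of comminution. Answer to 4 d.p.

W_Bond = 10·Wi·(1/√P₈₀ − 1/√F₈₀)
Stage 1 (8448→1522 µm, Wi₁=11.9): W₁ = 10·11.9·(0.025633 − 0.010880) = 1.7556 kWh/t
Stage 2 (1522→217 µm, Wi₂=12.1): W₂ = 10·12.1·(0.067884 − 0.025633) = 5.1125 kWh/t
W = W₁ + W₂ = 1.7556 + 5.1125 = 6.8680 kWh/t
With EF = 1.1: W = 6.8680·1.1 = 7.5549 kWh/t

W = 7.5549 kWh/t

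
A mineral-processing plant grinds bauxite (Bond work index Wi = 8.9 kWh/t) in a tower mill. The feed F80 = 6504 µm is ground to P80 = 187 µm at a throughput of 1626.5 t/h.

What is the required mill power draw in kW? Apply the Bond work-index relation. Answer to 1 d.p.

W_Bond = 10·Wi·(1/√P₈₀ − 1/√F₈₀)
W = 10·8.9·(1/√187 − 1/√6504) = 10·8.9·(0.060728) = 5.4048 kWh/t
P_mill = W·ṁ = 5.4048·1626.5 = 8790.8 kW

P = 8790.8 kW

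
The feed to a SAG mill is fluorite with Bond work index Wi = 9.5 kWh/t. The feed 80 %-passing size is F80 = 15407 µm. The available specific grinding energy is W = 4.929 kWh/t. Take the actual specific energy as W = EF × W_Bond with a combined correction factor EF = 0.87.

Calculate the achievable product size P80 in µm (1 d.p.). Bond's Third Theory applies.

P80 = 218.2 µm

W = 10 Wi (P80^-0.5 − F80^-0.5)
W_Bond = W / EF = 4.929 / 0.87 = 5.6655 kWh/t
⇒ 1/√P80 = W_Bond/(10·Wi) + 1/√F80
  = 5.6655/(10·9.5) + 1/√15407 = 0.059637 + 0.008056 = 0.067693
P80 = (1/0.067693)² = 14.7725² = 218.23 µm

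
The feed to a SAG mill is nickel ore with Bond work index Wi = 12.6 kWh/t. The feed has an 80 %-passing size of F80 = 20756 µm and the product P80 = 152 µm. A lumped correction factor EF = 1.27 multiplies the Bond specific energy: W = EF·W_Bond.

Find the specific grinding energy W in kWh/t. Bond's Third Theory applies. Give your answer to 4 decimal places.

Bond:  W = 10 Wi (1/√P − 1/√F)
1/√152 = 0.081111;  1/√20756 = 0.006941
W = 10·12.6·(0.081111 − 0.006941) = 9.3454 kWh/t
Corrected W = EF·W_Bond = 1.27·9.3454 = 11.8686 kWh/t

W = 11.8686 kWh/t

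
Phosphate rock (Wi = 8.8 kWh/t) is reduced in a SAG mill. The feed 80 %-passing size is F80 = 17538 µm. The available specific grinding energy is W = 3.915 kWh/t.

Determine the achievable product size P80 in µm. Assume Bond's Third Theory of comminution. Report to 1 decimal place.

P80 = 369.3 µm

Bond: W = 10·Wi·(1/√P80 − 1/√F80)
1/√P80 = 1/√F80 + W/(10·Wi)
  = 3.9150/(10·8.8) + 1/√17538 = 0.044489 + 0.007551 = 0.052040
P80 = (1/0.052040)² = 19.2161² = 369.26 µm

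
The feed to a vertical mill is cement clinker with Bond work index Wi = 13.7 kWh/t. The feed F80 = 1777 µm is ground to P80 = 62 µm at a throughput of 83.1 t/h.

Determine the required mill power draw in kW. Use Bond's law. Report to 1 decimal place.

W = 10·Wi·[P80^(−½) − F80^(−½)]
W = 10·13.7·(1/√62 − 1/√1777) = 10·13.7·(0.103278) = 14.1491 kWh/t
P_mill = W·ṁ = 14.1491·83.1 = 1175.8 kW

P = 1175.8 kW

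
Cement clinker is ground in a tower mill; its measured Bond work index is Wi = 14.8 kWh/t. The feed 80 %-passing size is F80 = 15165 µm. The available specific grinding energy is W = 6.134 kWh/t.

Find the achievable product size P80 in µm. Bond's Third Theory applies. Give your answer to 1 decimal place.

W = 10 Wi (P80^-0.5 − F80^-0.5)
1/√P80 = 1/√F80 + W/(10·Wi)
  = 6.1340/(10·14.8) + 1/√15165 = 0.041446 + 0.008120 = 0.049566
P80 = (1/0.049566)² = 20.1750² = 407.03 µm

P80 = 407.0 µm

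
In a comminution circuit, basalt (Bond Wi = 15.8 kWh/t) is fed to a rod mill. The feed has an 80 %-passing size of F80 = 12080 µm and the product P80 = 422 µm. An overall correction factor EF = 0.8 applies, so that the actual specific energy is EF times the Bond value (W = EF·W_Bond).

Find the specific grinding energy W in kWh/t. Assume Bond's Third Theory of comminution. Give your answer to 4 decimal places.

Bond: W = 10·Wi·(1/√P80 − 1/√F80)
1/√422 = 0.048679;  1/√12080 = 0.009098
W = 10·15.8·(0.048679 − 0.009098) = 6.2538 kWh/t
Corrected W = EF·W_Bond = 0.8·6.2538 = 5.0030 kWh/t

W = 5.0030 kWh/t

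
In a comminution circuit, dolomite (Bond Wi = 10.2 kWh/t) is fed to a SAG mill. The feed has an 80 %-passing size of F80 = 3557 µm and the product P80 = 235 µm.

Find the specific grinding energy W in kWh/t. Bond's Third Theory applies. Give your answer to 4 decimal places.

W = 4.9435 kWh/t

W = 10 Wi (P80^-0.5 − F80^-0.5)
1/√235 = 0.065233;  1/√3557 = 0.016767
W = 10·10.2·(0.065233 − 0.016767) = 4.9435 kWh/t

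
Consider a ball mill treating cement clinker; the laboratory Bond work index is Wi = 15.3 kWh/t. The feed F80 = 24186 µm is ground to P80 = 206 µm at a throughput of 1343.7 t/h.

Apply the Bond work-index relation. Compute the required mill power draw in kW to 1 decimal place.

W = 10·Wi·(P80^(-½) − F80^(-½))
W = 10·15.3·(1/√206 − 1/√24186) = 10·15.3·(0.063243) = 9.6762 kWh/t
P = W·T = 9.6762·1343.7 = 13001.9 kW

P = 13001.9 kW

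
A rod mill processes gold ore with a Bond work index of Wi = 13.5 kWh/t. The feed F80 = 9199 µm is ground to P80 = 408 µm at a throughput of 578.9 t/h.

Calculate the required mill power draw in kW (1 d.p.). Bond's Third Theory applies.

W = 10 Wi (1/√P80 − 1/√F80)  [Bond]
W = 10·13.5·(1/√408 − 1/√9199) = 10·13.5·(0.039081) = 5.2759 kWh/t
Mill draw = 5.2759 × 578.9 = 3054.2 kW

P = 3054.2 kW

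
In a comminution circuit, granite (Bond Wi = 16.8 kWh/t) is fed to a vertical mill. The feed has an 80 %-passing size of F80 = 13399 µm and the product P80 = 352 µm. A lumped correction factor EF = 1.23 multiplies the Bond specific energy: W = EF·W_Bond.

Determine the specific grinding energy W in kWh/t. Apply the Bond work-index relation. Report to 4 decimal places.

Bond: W = 10·Wi·(1/√P80 − 1/√F80)
1/√352 = 0.053300;  1/√13399 = 0.008639
W = 10·16.8·(0.053300 − 0.008639) = 7.5031 kWh/t
With EF = 1.23: W = 7.5031·1.23 = 9.2288 kWh/t

W = 9.2288 kWh/t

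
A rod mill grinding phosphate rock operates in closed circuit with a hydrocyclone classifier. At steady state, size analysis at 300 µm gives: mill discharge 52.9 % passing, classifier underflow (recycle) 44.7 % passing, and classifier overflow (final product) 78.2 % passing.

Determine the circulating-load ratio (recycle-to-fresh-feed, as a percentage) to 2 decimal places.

CL = 308.54 %

Two-product formula at 300 µm:
(1+r)d = ru + o → r = (o−d)/(d−u)
r = (78.2 − 52.9)/(52.9 − 44.7) = 25.3/8.2 = 3.0854
CL = 100·r = 308.54 %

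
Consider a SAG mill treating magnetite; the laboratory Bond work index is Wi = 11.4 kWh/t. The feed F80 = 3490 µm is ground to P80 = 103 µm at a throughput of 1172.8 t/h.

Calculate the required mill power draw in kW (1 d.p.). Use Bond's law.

P = 10910.6 kW

Bond:  W = 10 Wi (1/√P − 1/√F)
W = 10·11.4·(1/√103 − 1/√3490) = 10·11.4·(0.081606) = 9.3030 kWh/t
P_mill = W·ṁ = 9.3030·1172.8 = 10910.6 kW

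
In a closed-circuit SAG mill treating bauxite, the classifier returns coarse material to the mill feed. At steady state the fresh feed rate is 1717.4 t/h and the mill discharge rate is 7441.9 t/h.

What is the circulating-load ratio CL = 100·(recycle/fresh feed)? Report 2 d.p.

Mill node: discharge = fresh + recycle.
R = M − F = 7441.9 − 1717.4 = 5724.5 t/h
CL = 100·R/F = 100·5724.5/1717.4 = 333.32 %

CL = 333.32 %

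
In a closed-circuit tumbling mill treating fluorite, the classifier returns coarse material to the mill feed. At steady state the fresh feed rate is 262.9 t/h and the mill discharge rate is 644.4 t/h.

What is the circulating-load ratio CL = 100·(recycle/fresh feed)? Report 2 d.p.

CL = 145.11 %

Mill node: discharge = fresh + recycle.
R = M − F = 644.4 − 262.9 = 381.5 t/h
CL = 100·R/F = 100·381.5/262.9 = 145.11 %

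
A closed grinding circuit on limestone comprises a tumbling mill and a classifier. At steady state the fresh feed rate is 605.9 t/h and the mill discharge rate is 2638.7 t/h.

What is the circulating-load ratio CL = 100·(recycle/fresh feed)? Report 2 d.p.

Mill node: discharge = fresh + recycle.
R = M − F = 2638.7 − 605.9 = 2032.8 t/h
CL = 100·R/F = 100·2032.8/605.9 = 335.50 %

CL = 335.50 %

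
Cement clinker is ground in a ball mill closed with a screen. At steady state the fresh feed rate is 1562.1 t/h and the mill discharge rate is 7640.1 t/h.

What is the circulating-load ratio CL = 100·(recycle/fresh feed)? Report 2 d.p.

CL = 389.09 %

Steady state: M = F + R.
R = M − F = 7640.1 − 1562.1 = 6078.0 t/h
CL = 100·R/F = 100·6078.0/1562.1 = 389.09 %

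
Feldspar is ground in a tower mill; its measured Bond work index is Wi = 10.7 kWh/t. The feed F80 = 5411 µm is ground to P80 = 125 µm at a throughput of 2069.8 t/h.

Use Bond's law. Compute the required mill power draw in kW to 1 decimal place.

W = 10·Wi·[P80^(−½) − F80^(−½)]
W = 10·10.7·(1/√125 − 1/√5411) = 10·10.7·(0.075848) = 8.1158 kWh/t
Mill draw = 8.1158 × 2069.8 = 16798.0 kW

P = 16798.0 kW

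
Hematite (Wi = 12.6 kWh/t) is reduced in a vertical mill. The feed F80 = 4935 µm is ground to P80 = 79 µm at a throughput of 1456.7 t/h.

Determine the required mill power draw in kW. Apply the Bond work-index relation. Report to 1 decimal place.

W = 10 Wi (P80^-0.5 − F80^-0.5)
W = 10·12.6·(1/√79 − 1/√4935) = 10·12.6·(0.098274) = 12.3825 kWh/t
P = W·T = 12.3825·1456.7 = 18037.6 kW

P = 18037.6 kW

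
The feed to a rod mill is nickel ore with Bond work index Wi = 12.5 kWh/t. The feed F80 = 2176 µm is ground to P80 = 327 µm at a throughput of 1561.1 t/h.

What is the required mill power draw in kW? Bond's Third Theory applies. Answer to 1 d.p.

W = 10 Wi (P80^-0.5 − F80^-0.5)
W = 10·12.5·(1/√327 − 1/√2176) = 10·12.5·(0.033863) = 4.2329 kWh/t
Power = W × throughput = 4.2329 kWh/t × 1561.1 t/h = 6607.9 kW

P = 6607.9 kW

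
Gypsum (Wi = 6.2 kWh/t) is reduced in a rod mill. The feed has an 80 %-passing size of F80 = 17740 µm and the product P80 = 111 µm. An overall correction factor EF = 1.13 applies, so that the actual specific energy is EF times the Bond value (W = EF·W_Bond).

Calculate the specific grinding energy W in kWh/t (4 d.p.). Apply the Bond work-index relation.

W = 10 Wi (1/√P80 − 1/√F80)  [Bond]
1/√111 = 0.094916;  1/√17740 = 0.007508
W = 10·6.2·(0.094916 − 0.007508) = 5.4193 kWh/t
Corrected W = EF·W_Bond = 1.13·5.4193 = 6.1238 kWh/t

W = 6.1238 kWh/t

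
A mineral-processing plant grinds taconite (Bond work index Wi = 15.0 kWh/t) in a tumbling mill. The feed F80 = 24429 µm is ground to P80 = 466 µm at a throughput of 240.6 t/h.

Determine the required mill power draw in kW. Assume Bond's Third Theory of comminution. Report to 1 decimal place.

P = 1440.9 kW

W = 10·Wi·[P80^(−½) − F80^(−½)]
W = 10·15.0·(1/√466 − 1/√24429) = 10·15.0·(0.039926) = 5.9889 kWh/t
Power = W × throughput = 5.9889 kWh/t × 240.6 t/h = 1440.9 kW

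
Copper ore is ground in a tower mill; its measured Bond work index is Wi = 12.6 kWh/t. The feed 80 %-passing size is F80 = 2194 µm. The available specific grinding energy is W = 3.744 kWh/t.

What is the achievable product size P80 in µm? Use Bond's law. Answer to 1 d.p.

W_Bond = 10·Wi·(1/√P₈₀ − 1/√F₈₀)
P80^(−½) = W/(10 Wi) + F80^(−½)
  = 3.7440/(10·12.6) + 1/√2194 = 0.029714 + 0.021349 = 0.051063
P80 = (1/0.051063)² = 19.5835² = 383.51 µm

P80 = 383.5 µm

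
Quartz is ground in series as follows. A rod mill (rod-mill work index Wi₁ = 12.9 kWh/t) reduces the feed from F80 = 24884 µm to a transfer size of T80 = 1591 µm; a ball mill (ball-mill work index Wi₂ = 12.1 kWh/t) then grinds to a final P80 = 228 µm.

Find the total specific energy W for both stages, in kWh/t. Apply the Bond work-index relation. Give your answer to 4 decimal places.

W = 7.3962 kWh/t

W = 10·Wi·[P80^(−½) − F80^(−½)]
Stage 1 (24884→1591 µm, Wi₁=12.9): W₁ = 10·12.9·(0.025071 − 0.006339) = 2.4163 kWh/t
Stage 2 (1591→228 µm, Wi₂=12.1): W₂ = 10·12.1·(0.066227 − 0.025071) = 4.9799 kWh/t
W = W₁ + W₂ = 2.4163 + 4.9799 = 7.3962 kWh/t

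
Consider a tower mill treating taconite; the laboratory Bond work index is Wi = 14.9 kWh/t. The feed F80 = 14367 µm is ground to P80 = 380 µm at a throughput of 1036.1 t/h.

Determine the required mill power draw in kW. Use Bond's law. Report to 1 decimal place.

W_Bond = 10·Wi·(1/√P₈₀ − 1/√F₈₀)
W = 10·14.9·(1/√380 − 1/√14367) = 10·14.9·(0.042956) = 6.4004 kWh/t
P = W·T = 6.4004·1036.1 = 6631.5 kW

P = 6631.5 kW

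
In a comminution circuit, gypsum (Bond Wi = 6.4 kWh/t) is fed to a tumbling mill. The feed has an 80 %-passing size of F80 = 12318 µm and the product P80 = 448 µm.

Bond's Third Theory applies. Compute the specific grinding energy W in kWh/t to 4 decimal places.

W = 2.4471 kWh/t

W_Bond = 10·Wi·(1/√P₈₀ − 1/√F₈₀)
1/√448 = 0.047246;  1/√12318 = 0.009010
W = 10·6.4·(0.047246 − 0.009010) = 2.4471 kWh/t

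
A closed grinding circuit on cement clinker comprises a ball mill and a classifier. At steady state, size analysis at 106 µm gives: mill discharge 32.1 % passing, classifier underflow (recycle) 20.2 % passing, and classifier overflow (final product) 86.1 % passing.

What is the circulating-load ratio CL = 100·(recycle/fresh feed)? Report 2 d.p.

CL = 453.78 %

Two-product formula at 106 µm:
Fd + Rd = Ru + Fo ⇒ R/F = (o−d)/(d−u)
r = (86.1 − 32.1)/(32.1 − 20.2) = 54.0/11.9 = 4.5378
CL = 100·r = 453.78 %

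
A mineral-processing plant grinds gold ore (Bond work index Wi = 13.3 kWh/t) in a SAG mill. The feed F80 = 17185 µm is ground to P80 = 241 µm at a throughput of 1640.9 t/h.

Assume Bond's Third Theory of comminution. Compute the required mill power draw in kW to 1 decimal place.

P = 12393.3 kW

Bond:  W = 10 Wi (1/√P − 1/√F)
W = 10·13.3·(1/√241 − 1/√17185) = 10·13.3·(0.056787) = 7.5527 kWh/t
P = W·T = 7.5527·1640.9 = 12393.3 kW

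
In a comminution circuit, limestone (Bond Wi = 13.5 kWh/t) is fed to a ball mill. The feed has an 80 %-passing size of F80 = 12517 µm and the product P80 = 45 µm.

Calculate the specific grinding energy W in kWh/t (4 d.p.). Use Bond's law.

W = 18.9180 kWh/t

W = 10·Wi·(P80^(-½) − F80^(-½))
1/√45 = 0.149071;  1/√12517 = 0.008938
W = 10·13.5·(0.149071 − 0.008938) = 18.9180 kWh/t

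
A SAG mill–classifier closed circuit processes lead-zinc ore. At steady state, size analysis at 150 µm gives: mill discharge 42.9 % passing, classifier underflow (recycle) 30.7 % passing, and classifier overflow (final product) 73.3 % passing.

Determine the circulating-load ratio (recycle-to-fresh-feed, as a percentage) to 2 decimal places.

Classifier node, passing 150 µm:
(1+r)d = ru + o → r = (o−d)/(d−u)
r = (73.3 − 42.9)/(42.9 − 30.7) = 30.4/12.2 = 2.4918
CL = 100·r = 249.18 %

CL = 249.18 %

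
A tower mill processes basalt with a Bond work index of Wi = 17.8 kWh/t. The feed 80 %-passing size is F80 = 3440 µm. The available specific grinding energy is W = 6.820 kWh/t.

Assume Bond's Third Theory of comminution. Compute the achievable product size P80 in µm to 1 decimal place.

P80 = 326.2 µm

W = 10·Wi·(P80^(-½) − F80^(-½))
⇒ 1/√P80 = W/(10·Wi) + 1/√F80
  = 6.8200/(10·17.8) + 1/√3440 = 0.038315 + 0.017050 = 0.055364
P80 = (1/0.055364)² = 18.0621² = 326.24 µm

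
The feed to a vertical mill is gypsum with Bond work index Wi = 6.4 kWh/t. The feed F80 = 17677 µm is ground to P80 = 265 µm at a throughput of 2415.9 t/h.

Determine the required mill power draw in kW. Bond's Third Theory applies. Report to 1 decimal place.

P = 8335.2 kW

Bond: W = 10·Wi·(1/√P80 − 1/√F80)
W = 10·6.4·(1/√265 − 1/√17677) = 10·6.4·(0.053908) = 3.4501 kWh/t
Mill draw = 3.4501 × 2415.9 = 8335.2 kW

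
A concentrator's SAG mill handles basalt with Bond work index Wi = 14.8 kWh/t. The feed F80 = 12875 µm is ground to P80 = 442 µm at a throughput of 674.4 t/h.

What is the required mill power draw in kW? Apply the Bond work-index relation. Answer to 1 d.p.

P = 3867.9 kW

W_Bond = 10·Wi·(1/√P₈₀ − 1/√F₈₀)
W = 10·14.8·(1/√442 − 1/√12875) = 10·14.8·(0.038752) = 5.7353 kWh/t
Power = W × throughput = 5.7353 kWh/t × 674.4 t/h = 3867.9 kW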